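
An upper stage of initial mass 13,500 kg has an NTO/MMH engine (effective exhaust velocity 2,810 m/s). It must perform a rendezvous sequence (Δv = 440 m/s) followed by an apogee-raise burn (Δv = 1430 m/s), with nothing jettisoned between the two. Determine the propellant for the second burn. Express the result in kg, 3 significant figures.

After the first burn: m = 13500 × exp(−440/2810.0) = 13500 × 0.85506 = 11,543.3 kg.
After the second burn: m = 11,543.3 × exp(−1430/2810.0) = 11,543.3 × 0.60116 = 6,939.37 kg.
Second-burn propellant = 11,543.3 − 6,939.37 = 4,603.93 kg.

propellant for the second burn ≈ 4600 kg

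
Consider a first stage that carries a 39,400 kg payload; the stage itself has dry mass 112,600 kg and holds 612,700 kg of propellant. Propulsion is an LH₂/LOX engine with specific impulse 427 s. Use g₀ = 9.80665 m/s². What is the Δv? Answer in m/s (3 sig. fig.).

Δv ≈ 6770 m/s

v_e = Isp · g₀ = 427 × 9.80665 = 4187.4 m/s.
m₀ = payload + dry + propellant = 39,400 + 112,600 + 612,700 = 764,700 kg.
m_f = payload + dry = 39,400 + 112,600 = 152,000 kg.
From the ideal rocket equation, Δv = v_e · ln(m₀/m_f) = 4187.4 × ln(5.031) = 4187.4 × 1.6156 ≈ 6765.2 m/s.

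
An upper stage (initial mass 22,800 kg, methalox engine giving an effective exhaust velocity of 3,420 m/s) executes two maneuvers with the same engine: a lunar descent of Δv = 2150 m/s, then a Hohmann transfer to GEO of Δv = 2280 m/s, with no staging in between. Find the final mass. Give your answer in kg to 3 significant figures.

final mass ≈ 6240 kg

After the first burn: m = 22800 × exp(−2150/3420.0) = 22800 × 0.53331 = 12,159.5 kg.
After the second burn: m = 12,159.5 × exp(−2280/3420.0) = 12,159.5 × 0.51342 = 6,242.93 kg.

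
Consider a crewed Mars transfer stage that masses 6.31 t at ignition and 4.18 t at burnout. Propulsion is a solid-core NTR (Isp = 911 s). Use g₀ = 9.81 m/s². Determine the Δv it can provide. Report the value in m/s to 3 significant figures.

v_e = Isp · g₀ = 911 × 9.81 = 8936.9 m/s.
Using Δv = v_e ln(m₀/m_f): Δv = v_e · ln(m₀/m_f) = 8936.9 × ln(1.51) = 8936.9 × 0.4118 ≈ 3680.4 m/s.

Δv ≈ 3680 m/s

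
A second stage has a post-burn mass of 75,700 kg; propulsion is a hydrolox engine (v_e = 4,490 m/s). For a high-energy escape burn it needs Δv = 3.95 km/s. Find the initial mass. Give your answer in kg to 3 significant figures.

initial mass ≈ 182000 kg

Rocket equation: m₀/m_f = exp(Δv / v_e) = exp(3950 / 4490.0) = exp(0.8797) = 2.4103.
m₀ = m_f × 2.4103 = 75,700 × 2.4103 = 182,460 kg.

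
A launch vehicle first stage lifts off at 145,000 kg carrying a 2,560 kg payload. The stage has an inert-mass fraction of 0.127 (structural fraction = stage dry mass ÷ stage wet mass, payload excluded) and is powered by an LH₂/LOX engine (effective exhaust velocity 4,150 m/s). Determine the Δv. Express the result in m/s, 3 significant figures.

Δv ≈ 8090 m/s

Stage wet mass = m₀ − payload = 145,000 − 2,560 = 142,440 kg.
Stage dry mass = ε × stage wet mass = 0.127 × 142,440 = 18,089.9 kg.
Burnout mass m_f = stage dry + payload = 18,089.9 + 2,560 = 20,649.9 kg.
Δv = v_e · ln(145,000/20,649.9) = 4150.0 × ln(7.022) = 4150.0 × 1.9490 ≈ 8088 m/s.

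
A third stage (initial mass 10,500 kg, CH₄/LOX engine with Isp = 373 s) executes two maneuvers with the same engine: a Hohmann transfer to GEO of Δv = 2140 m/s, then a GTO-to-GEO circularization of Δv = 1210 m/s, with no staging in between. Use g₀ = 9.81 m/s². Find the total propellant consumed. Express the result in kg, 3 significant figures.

total propellant consumed ≈ 6300 kg

v_e = Isp · g₀ = 373 × 9.81 = 3659.1 m/s.
After the first burn: m = 10500 × exp(−2140/3659.1) = 10500 × 0.55720 = 5,850.6 kg.
After the second burn: m = 5,850.6 × exp(−1210/3659.1) = 5,850.6 × 0.71844 = 4,203.31 kg.
Total propellant = m₀ − m_final = 10500 − 4,203.31 = 6,296.69 kg.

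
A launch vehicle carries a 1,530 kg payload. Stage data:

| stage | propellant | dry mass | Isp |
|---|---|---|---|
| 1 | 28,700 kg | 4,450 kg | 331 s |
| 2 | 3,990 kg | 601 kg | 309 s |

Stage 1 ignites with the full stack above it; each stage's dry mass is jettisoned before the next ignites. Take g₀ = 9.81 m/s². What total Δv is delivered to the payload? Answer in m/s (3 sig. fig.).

Ignition mass of stage 1 = 28,700+4,450 + 3,990+601 + 1,530 = 39,271 kg.
Stage 1: m₀ = 39,271 kg, m_f = 39,271 − 28,700 = 10,571 kg; Δv = 331×9.81×ln(3.715) = 3247.1×1.3124 ≈ 4261 m/s.
Stage 2: m₀ = 6,121 kg, m_f = 6,121 − 3,990 = 2,131 kg; Δv = 309×9.81×ln(2.872) = 3031.3×1.0551 ≈ 3198 m/s.
Total Δv = 4261 + 3198 = 7459 m/s.

Δv ≈ 7460 m/s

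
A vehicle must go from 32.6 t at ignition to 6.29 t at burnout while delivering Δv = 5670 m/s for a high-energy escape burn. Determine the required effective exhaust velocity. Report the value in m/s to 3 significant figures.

ln(m₀/m_f) = ln(32600/6290) = ln(5.183) = 1.6454.
Using Δv = v_e ln(m₀/m_f): v_e = Δv / ln(m₀/m_f) = 5670 / 1.6454 = 3446.1 m/s.

v_e ≈ 3450 m/s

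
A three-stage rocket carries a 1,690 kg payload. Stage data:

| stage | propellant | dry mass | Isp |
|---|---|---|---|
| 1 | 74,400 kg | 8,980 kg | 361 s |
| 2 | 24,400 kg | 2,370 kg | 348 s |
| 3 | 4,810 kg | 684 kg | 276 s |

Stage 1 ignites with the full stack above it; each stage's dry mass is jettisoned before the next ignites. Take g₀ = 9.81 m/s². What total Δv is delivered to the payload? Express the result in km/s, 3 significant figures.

Ignition mass of stage 1 = 74,400+8,980 + 24,400+2,370 + 4,810+684 + 1,690 = 117,334 kg.
Stage 1: m₀ = 117,334 kg, m_f = 117,334 − 74,400 = 42,934 kg; Δv = 361×9.81×ln(2.733) = 3541.4×1.0054 ≈ 3560 m/s.
Stage 2: m₀ = 33,954 kg, m_f = 33,954 − 24,400 = 9,554 kg; Δv = 348×9.81×ln(3.554) = 3413.9×1.2680 ≈ 4329 m/s.
Stage 3: m₀ = 7,184 kg, m_f = 7,184 − 4,810 = 2,374 kg; Δv = 276×9.81×ln(3.026) = 2707.6×1.1073 ≈ 2998 m/s.
Total Δv = 3560 + 4329 + 2998 = 10887 m/s.

Δv ≈ 10.9 km/s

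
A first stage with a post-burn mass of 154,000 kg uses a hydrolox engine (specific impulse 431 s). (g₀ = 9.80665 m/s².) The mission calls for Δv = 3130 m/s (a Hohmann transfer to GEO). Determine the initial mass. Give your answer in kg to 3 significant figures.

v_e = Isp · g₀ = 431 × 9.80665 = 4226.7 m/s.
By the Tsiolkovsky rocket equation, m₀/m_f = exp(Δv / v_e) = exp(3130 / 4226.7) = exp(0.7405) = 2.0971.
m₀ = m_f × 2.0971 = 154,000 × 2.0971 = 322,953 kg.

initial mass ≈ 323000 kg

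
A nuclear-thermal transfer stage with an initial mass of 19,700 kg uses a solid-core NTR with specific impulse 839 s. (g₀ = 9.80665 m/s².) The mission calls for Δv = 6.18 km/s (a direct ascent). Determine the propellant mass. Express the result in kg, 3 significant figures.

v_e = Isp · g₀ = 839 × 9.80665 = 8227.8 m/s.
Rocket equation: m₀/m_f = exp(Δv / v_e) = exp(6180 / 8227.8) = exp(0.7511) = 2.1194.
m_f = 19,700 / 2.1194 = 9,295.08 kg, so propellant = m₀ − m_f = 19,700 − 9,295.08 = 10,404.92 kg.

propellant mass ≈ 10400 kg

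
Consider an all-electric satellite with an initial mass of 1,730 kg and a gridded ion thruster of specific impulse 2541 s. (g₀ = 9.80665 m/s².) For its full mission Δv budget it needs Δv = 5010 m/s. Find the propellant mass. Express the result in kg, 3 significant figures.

v_e = Isp · g₀ = 2541 × 9.80665 = 24918.7 m/s.
m₀/m_f = exp(Δv / v_e) = exp(5010 / 24918.7) = exp(0.2011) = 1.2227.
m_f = 1,730 / 1.2227 = 1,414.9 kg, so propellant = m₀ − m_f = 1,730 − 1,414.9 = 315.1 kg.

propellant mass ≈ 315 kg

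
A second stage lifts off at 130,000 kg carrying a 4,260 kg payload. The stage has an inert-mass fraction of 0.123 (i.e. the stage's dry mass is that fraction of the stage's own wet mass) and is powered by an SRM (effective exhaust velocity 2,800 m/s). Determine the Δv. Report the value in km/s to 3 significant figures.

Δv ≈ 5.28 km/s

Stage wet mass = m₀ − payload = 130,000 − 4,260 = 125,740 kg.
Stage dry mass = ε × stage wet mass = 0.123 × 125,740 = 15,466 kg.
Burnout mass m_f = stage dry + payload = 15,466 + 4,260 = 19,726 kg.
By the Tsiolkovsky rocket equation, Δv = v_e · ln(130,000/19,726) = 2800.0 × ln(6.59) = 2800.0 × 1.8856 ≈ 5280 m/s.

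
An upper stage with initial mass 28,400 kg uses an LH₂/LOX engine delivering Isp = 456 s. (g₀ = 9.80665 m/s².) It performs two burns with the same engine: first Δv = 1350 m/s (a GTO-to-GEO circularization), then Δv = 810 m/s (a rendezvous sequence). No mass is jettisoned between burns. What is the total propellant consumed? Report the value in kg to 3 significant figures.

total propellant consumed ≈ 10900 kg

v_e = Isp · g₀ = 456 × 9.80665 = 4471.8 m/s.
After the first burn: m = 28400 × exp(−1350/4471.8) = 28400 × 0.73942 = 20,999.5 kg.
After the second burn: m = 20,999.5 × exp(−810/4471.8) = 20,999.5 × 0.83432 = 17,520.3 kg.
Total propellant = m₀ − m_final = 28400 − 17,520.3 = 10,879.7 kg.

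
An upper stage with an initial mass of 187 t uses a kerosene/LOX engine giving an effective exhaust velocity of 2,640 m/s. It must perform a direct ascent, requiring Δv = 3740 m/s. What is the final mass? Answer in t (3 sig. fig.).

final mass ≈ 45.4 t

By the Tsiolkovsky rocket equation, m₀/m_f = exp(Δv / v_e) = exp(3740 / 2640.0) = exp(1.4167) = 4.1234.
m_f = m₀ / 4.1234 = 187 / 4.1234 = 45.3509 t.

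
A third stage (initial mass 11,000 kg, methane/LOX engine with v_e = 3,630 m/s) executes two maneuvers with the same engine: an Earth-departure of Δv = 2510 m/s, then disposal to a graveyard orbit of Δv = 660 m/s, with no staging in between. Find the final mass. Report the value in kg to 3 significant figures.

final mass ≈ 4590 kg

After the first burn: m = 11000 × exp(−2510/3630.0) = 11000 × 0.50084 = 5,509.24 kg.
After the second burn: m = 5,509.24 × exp(−660/3630.0) = 5,509.24 × 0.83375 = 4,593.33 kg.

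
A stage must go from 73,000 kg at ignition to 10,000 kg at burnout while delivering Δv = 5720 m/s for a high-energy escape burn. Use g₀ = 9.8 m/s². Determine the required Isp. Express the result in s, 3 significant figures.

Isp ≈ 294 s

ln(m₀/m_f) = ln(73000/10000) = ln(7.3) = 1.9879.
v_e = Δv / ln(m₀/m_f) = 5720 / 1.9879 = 2877.4 m/s.
Isp = v_e / g₀ = 2877.4 / 9.8 = 293.6 s.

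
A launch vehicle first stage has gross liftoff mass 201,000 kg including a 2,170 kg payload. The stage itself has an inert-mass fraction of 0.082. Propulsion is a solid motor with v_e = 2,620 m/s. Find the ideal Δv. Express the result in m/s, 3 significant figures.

Stage wet mass = m₀ − payload = 201,000 − 2,170 = 198,830 kg.
Stage dry mass = ε × stage wet mass = 0.082 × 198,830 = 16,304.1 kg.
Burnout mass m_f = stage dry + payload = 16,304.1 + 2,170 = 18,474.1 kg.
By the Tsiolkovsky rocket equation, Δv = v_e · ln(201,000/18,474.1) = 2620.0 × ln(10.88) = 2620.0 × 2.3869 ≈ 6254 m/s.

Δv ≈ 6250 m/s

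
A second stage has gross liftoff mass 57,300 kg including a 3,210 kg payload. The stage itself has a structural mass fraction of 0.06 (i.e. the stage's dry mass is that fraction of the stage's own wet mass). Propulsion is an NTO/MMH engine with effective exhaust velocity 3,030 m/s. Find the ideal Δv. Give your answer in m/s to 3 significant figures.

Stage wet mass = m₀ − payload = 57,300 − 3,210 = 54,090 kg.
Stage dry mass = ε × stage wet mass = 0.06 × 54,090 = 3,245.4 kg.
Burnout mass m_f = stage dry + payload = 3,245.4 + 3,210 = 6,455.4 kg.
Δv = v_e · ln(57,300/6,455.4) = 3030.0 × ln(8.876) = 3030.0 × 2.1834 ≈ 6616 m/s.

Δv ≈ 6620 m/s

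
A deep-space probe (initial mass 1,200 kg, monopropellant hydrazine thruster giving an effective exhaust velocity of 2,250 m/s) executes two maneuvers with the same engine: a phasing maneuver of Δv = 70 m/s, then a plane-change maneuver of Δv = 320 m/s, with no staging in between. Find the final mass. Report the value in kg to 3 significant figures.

After the first burn: m = 1200 × exp(−70/2250.0) = 1200 × 0.96937 = 1,163.24 kg.
After the second burn: m = 1,163.24 × exp(−320/2250.0) = 1,163.24 × 0.86743 = 1,009.03 kg.

final mass ≈ 1010 kg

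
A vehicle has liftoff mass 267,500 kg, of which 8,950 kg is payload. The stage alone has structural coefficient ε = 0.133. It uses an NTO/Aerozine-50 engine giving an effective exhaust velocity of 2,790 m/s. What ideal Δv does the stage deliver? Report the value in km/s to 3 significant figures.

Stage wet mass = m₀ − payload = 267,500 − 8,950 = 258,550 kg.
Stage dry mass = ε × stage wet mass = 0.133 × 258,550 = 34,387.2 kg.
Burnout mass m_f = stage dry + payload = 34,387.2 + 8,950 = 43,337.2 kg.
Using Δv = v_e ln(m₀/m_f): Δv = v_e · ln(267,500/43,337.2) = 2790.0 × ln(6.173) = 2790.0 × 1.8201 ≈ 5078 m/s.

Δv ≈ 5.08 km/s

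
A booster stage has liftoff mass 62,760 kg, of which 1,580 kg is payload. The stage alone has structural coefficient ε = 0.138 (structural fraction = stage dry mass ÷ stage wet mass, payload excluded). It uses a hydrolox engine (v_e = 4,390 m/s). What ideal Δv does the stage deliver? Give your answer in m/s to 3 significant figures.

Δv ≈ 8050 m/s

Stage wet mass = m₀ − payload = 62,760 − 1,580 = 61,180 kg.
Stage dry mass = ε × stage wet mass = 0.138 × 61,180 = 8,442.84 kg.
Burnout mass m_f = stage dry + payload = 8,442.84 + 1,580 = 10,022.84 kg.
Δv = v_e · ln(62,760/10,022.84) = 4390.0 × ln(6.262) = 4390.0 × 1.8345 ≈ 8053 m/s.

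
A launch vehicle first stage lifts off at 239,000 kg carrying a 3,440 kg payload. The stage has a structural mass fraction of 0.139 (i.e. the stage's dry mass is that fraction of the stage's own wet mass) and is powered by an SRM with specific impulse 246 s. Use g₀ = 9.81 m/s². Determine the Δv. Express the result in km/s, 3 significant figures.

Δv ≈ 4.56 km/s

Stage wet mass = m₀ − payload = 239,000 − 3,440 = 235,560 kg.
Stage dry mass = ε × stage wet mass = 0.139 × 235,560 = 32,742.8 kg.
Burnout mass m_f = stage dry + payload = 32,742.8 + 3,440 = 36,182.8 kg.
v_e = Isp · g₀ = 246 × 9.81 = 2413.3 m/s.
From the ideal rocket equation, Δv = v_e · ln(239,000/36,182.8) = 2413.3 × ln(6.605) = 2413.3 × 1.8879 ≈ 4556 m/s.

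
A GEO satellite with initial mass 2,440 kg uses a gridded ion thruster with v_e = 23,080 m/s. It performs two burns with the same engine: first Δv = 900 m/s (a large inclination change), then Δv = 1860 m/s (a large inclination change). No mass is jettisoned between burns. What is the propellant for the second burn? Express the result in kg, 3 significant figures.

After the first burn: m = 2440 × exp(−900/23080.0) = 2440 × 0.96176 = 2,346.69 kg.
After the second burn: m = 2,346.69 × exp(−1860/23080.0) = 2,346.69 × 0.92257 = 2,164.99 kg.
Second-burn propellant = 2,346.69 − 2,164.99 = 181.7 kg.

propellant for the second burn ≈ 182 kg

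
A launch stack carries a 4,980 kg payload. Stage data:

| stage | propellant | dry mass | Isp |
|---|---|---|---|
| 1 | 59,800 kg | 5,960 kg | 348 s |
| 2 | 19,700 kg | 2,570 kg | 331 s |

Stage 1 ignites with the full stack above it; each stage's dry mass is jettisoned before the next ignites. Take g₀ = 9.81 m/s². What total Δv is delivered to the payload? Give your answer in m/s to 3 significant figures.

Δv ≈ 7680 m/s

Ignition mass of stage 1 = 59,800+5,960 + 19,700+2,570 + 4,980 = 93,010 kg.
Stage 1: m₀ = 93,010 kg, m_f = 93,010 − 59,800 = 33,210 kg; Δv = 348×9.81×ln(2.801) = 3413.9×1.0299 ≈ 3516 m/s.
Stage 2: m₀ = 27,250 kg, m_f = 27,250 − 19,700 = 7,550 kg; Δv = 331×9.81×ln(3.609) = 3247.1×1.2835 ≈ 4168 m/s.
Total Δv = 3516 + 4168 = 7684 m/s.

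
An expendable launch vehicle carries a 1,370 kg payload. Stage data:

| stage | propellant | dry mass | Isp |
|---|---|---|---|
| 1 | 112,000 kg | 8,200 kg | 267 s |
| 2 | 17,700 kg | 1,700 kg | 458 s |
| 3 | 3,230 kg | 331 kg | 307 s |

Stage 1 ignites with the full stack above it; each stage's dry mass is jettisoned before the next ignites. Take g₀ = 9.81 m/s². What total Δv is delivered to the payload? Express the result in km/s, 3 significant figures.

Δv ≈ 13.0 km/s

Ignition mass of stage 1 = 112,000+8,200 + 17,700+1,700 + 3,230+331 + 1,370 = 144,531 kg.
Stage 1: m₀ = 144,531 kg, m_f = 144,531 − 112,000 = 32,531 kg; Δv = 267×9.81×ln(4.443) = 2619.3×1.4913 ≈ 3906 m/s.
Stage 2: m₀ = 24,331 kg, m_f = 24,331 − 17,700 = 6,631 kg; Δv = 458×9.81×ln(3.669) = 4493.0×1.3000 ≈ 5841 m/s.
Stage 3: m₀ = 4,931 kg, m_f = 4,931 − 3,230 = 1,701 kg; Δv = 307×9.81×ln(2.899) = 3011.7×1.0643 ≈ 3205 m/s.
Total Δv = 3906 + 5841 + 3205 = 12952 m/s.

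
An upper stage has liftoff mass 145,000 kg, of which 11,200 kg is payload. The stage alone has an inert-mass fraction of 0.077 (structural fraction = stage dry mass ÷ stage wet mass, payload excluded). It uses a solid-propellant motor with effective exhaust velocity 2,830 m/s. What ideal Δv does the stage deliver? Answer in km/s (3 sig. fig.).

Stage wet mass = m₀ − payload = 145,000 − 11,200 = 133,800 kg.
Stage dry mass = ε × stage wet mass = 0.077 × 133,800 = 10,302.6 kg.
Burnout mass m_f = stage dry + payload = 10,302.6 + 11,200 = 21,502.6 kg.
Δv = v_e · ln(145,000/21,502.6) = 2830.0 × ln(6.743) = 2830.0 × 1.9086 ≈ 5401 m/s.

Δv ≈ 5.40 km/s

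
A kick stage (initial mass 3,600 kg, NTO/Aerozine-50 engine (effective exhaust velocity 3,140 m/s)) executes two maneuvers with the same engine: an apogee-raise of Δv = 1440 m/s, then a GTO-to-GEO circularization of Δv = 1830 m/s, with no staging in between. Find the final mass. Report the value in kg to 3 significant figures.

After the first burn: m = 3600 × exp(−1440/3140.0) = 3600 × 0.63217 = 2,275.81 kg.
After the second burn: m = 2,275.81 × exp(−1830/3140.0) = 2,275.81 × 0.55833 = 1,270.65 kg.

final mass ≈ 1270 kg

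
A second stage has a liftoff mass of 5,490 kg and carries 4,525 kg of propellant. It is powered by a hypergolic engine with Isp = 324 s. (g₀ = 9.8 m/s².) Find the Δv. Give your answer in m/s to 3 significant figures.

v_e = Isp · g₀ = 324 × 9.8 = 3175.2 m/s.
m_f = m₀ − m_prop = 5,490 − 4,525 = 965 kg.
From the ideal rocket equation, Δv = v_e · ln(m₀/m_f) = 3175.2 × ln(5.689) = 3175.2 × 1.7386 ≈ 5520.3 m/s.

Δv ≈ 5520 m/s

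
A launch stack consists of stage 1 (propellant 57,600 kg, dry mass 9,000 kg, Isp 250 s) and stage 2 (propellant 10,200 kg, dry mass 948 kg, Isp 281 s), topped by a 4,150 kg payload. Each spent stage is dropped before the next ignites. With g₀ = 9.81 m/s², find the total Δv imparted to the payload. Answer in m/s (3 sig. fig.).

Δv ≈ 6010 m/s

Ignition mass of stage 1 = 57,600+9,000 + 10,200+948 + 4,150 = 81,898 kg.
Stage 1: m₀ = 81,898 kg, m_f = 81,898 − 57,600 = 24,298 kg; Δv = 250×9.81×ln(3.371) = 2452.5×1.2151 ≈ 2980 m/s.
Stage 2: m₀ = 15,298 kg, m_f = 15,298 − 10,200 = 5,098 kg; Δv = 281×9.81×ln(3.001) = 2756.6×1.0989 ≈ 3029 m/s.
Total Δv = 2980 + 3029 = 6009 m/s.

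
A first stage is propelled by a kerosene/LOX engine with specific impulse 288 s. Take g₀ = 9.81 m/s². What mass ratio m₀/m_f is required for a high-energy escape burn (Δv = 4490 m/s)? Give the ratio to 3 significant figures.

v_e = Isp · g₀ = 288 × 9.81 = 2825.3 m/s.
m₀/m_f = exp(Δv / v_e) = exp(4490 / 2825.3) = exp(1.5892) = 4.8999.

mass ratio ≈ 4.90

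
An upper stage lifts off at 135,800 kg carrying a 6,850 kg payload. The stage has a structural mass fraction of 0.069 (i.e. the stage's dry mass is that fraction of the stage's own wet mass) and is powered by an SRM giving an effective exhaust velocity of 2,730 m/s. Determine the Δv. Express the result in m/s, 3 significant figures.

Δv ≈ 5880 m/s

Stage wet mass = m₀ − payload = 135,800 − 6,850 = 128,950 kg.
Stage dry mass = ε × stage wet mass = 0.069 × 128,950 = 8,897.55 kg.
Burnout mass m_f = stage dry + payload = 8,897.55 + 6,850 = 15,747.55 kg.
From the ideal rocket equation, Δv = v_e · ln(135,800/15,747.55) = 2730.0 × ln(8.624) = 2730.0 × 2.1545 ≈ 5882 m/s.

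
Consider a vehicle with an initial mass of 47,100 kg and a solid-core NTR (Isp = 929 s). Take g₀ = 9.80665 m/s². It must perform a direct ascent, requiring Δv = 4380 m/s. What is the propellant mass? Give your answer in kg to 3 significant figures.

propellant mass ≈ 18000 kg

v_e = Isp · g₀ = 929 × 9.80665 = 9110.4 m/s.
m₀/m_f = exp(Δv / v_e) = exp(4380 / 9110.4) = exp(0.4808) = 1.6173.
m_f = 47,100 / 1.6173 = 29,122.6 kg, so propellant = m₀ − m_f = 47,100 − 29,122.6 = 17,977.4 kg.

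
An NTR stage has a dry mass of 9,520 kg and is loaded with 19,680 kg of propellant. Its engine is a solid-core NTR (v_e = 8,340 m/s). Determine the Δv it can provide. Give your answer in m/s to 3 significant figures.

m₀ = m_dry + m_prop = 9,520 + 19,680 = 29,200 kg.
Rocket equation: Δv = v_e · ln(m₀/m_f) = 8340.0 × ln(3.067) = 8340.0 × 1.1208 ≈ 9347.3 m/s.

Δv ≈ 9350 m/s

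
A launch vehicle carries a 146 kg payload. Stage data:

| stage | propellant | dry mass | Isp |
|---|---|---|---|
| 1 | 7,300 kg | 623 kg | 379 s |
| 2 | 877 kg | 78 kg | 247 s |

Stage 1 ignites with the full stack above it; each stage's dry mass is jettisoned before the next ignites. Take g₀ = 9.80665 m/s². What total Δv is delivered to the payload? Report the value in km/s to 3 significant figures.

Ignition mass of stage 1 = 7,300+623 + 877+78 + 146 = 9,024 kg.
Stage 1: m₀ = 9,024 kg, m_f = 9,024 − 7,300 = 1,724 kg; Δv = 379×9.80665×ln(5.234) = 3716.7×1.6552 ≈ 6152 m/s.
Stage 2: m₀ = 1,101 kg, m_f = 1,101 − 877 = 224 kg; Δv = 247×9.80665×ln(4.915) = 2422.2×1.5923 ≈ 3857 m/s.
Total Δv = 6152 + 3857 = 10009 m/s.

Δv ≈ 10.0 km/s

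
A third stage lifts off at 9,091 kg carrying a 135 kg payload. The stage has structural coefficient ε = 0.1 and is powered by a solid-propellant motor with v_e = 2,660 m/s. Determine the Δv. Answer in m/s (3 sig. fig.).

Stage wet mass = m₀ − payload = 9,091 − 135 = 8,956 kg.
Stage dry mass = ε × stage wet mass = 0.1 × 8,956 = 895.6 kg.
Burnout mass m_f = stage dry + payload = 895.6 + 135 = 1,030.6 kg.
Δv = v_e · ln(9,091/1,030.6) = 2660.0 × ln(8.821) = 2660.0 × 2.1771 ≈ 5791 m/s.

Δv ≈ 5790 m/s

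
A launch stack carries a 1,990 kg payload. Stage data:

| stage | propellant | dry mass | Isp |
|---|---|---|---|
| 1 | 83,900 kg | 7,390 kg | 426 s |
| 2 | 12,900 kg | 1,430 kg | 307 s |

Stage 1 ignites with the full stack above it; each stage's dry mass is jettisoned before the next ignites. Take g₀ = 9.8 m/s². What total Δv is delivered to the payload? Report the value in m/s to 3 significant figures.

Ignition mass of stage 1 = 83,900+7,390 + 12,900+1,430 + 1,990 = 107,610 kg.
Stage 1: m₀ = 107,610 kg, m_f = 107,610 − 83,900 = 23,710 kg; Δv = 426×9.8×ln(4.539) = 4174.8×1.5126 ≈ 6315 m/s.
Stage 2: m₀ = 16,320 kg, m_f = 16,320 − 12,900 = 3,420 kg; Δv = 307×9.8×ln(4.772) = 3008.6×1.5628 ≈ 4702 m/s.
Total Δv = 6315 + 4702 = 11017 m/s.

Δv ≈ 11000 m/s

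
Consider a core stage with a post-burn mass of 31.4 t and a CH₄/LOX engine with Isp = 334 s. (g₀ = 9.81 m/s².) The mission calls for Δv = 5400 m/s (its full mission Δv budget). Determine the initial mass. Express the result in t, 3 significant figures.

v_e = Isp · g₀ = 334 × 9.81 = 3276.5 m/s.
From the ideal rocket equation, m₀/m_f = exp(Δv / v_e) = exp(5400 / 3276.5) = exp(1.6481) = 5.1970.
m₀ = m_f × 5.1970 = 31.4 × 5.1970 = 163.186 t.

initial mass ≈ 163 t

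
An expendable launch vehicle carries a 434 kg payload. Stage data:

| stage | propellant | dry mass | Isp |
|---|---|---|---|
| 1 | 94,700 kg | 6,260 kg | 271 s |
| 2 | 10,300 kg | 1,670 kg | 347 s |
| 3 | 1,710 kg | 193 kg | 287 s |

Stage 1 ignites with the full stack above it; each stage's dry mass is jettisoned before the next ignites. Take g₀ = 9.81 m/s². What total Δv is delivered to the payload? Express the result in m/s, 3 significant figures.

Δv ≈ 12600 m/s

Ignition mass of stage 1 = 94,700+6,260 + 10,300+1,670 + 1,710+193 + 434 = 115,267 kg.
Stage 1: m₀ = 115,267 kg, m_f = 115,267 − 94,700 = 20,567 kg; Δv = 271×9.81×ln(5.604) = 2658.5×1.7236 ≈ 4582 m/s.
Stage 2: m₀ = 14,307 kg, m_f = 14,307 − 10,300 = 4,007 kg; Δv = 347×9.81×ln(3.571) = 3404.1×1.2727 ≈ 4332 m/s.
Stage 3: m₀ = 2,337 kg, m_f = 2,337 − 1,710 = 627 kg; Δv = 287×9.81×ln(3.727) = 2815.5×1.3157 ≈ 3704 m/s.
Total Δv = 4582 + 4332 + 3704 = 12618 m/s.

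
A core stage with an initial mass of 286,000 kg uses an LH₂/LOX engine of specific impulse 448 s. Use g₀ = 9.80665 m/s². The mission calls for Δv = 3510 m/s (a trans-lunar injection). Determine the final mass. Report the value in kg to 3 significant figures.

final mass ≈ 129000 kg

v_e = Isp · g₀ = 448 × 9.80665 = 4393.4 m/s.
Rocket equation: m₀/m_f = exp(Δv / v_e) = exp(3510 / 4393.4) = exp(0.7989) = 2.2232.
m_f = m₀ / 2.2232 = 286,000 / 2.2232 = 128,643 kg.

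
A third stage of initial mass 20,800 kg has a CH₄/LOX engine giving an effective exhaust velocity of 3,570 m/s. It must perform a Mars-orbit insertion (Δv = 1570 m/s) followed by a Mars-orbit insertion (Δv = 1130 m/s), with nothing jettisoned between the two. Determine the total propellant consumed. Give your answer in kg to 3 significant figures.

After the first burn: m = 20800 × exp(−1570/3570.0) = 20800 × 0.64418 = 13,398.9 kg.
After the second burn: m = 13,398.9 × exp(−1130/3570.0) = 13,398.9 × 0.72868 = 9,763.51 kg.
Total propellant = m₀ − m_final = 20800 − 9,763.51 = 11,036.49 kg.

total propellant consumed ≈ 11000 kg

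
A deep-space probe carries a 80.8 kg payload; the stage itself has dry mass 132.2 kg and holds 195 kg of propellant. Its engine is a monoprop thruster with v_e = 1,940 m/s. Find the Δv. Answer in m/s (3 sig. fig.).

Δv ≈ 1260 m/s

m₀ = payload + dry + propellant = 80.8 + 132.2 + 195 = 408 kg.
m_f = payload + dry = 80.8 + 132.2 = 213 kg.
By the Tsiolkovsky rocket equation, Δv = v_e · ln(m₀/m_f) = 1940.0 × ln(1.915) = 1940.0 × 0.6500 ≈ 1261.0 m/s.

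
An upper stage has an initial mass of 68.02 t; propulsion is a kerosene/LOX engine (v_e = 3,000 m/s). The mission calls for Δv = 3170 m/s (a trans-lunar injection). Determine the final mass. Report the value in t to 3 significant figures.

m₀/m_f = exp(Δv / v_e) = exp(3170 / 3000.0) = exp(1.0567) = 2.8768.
m_f = m₀ / 2.8768 = 68.02 / 2.8768 = 23.6443 t.

final mass ≈ 23.6 t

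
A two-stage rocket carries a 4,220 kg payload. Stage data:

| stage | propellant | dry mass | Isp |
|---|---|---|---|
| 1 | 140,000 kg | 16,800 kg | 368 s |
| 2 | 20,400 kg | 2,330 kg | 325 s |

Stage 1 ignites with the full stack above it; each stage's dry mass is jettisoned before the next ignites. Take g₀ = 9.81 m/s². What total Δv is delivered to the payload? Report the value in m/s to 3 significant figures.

Ignition mass of stage 1 = 140,000+16,800 + 20,400+2,330 + 4,220 = 183,750 kg.
Stage 1: m₀ = 183,750 kg, m_f = 183,750 − 140,000 = 43,750 kg; Δv = 368×9.81×ln(4.2) = 3610.1×1.4351 ≈ 5181 m/s.
Stage 2: m₀ = 26,950 kg, m_f = 26,950 − 20,400 = 6,550 kg; Δv = 325×9.81×ln(4.115) = 3188.2×1.4145 ≈ 4510 m/s.
Total Δv = 5181 + 4510 = 9691 m/s.

Δv ≈ 9690 m/s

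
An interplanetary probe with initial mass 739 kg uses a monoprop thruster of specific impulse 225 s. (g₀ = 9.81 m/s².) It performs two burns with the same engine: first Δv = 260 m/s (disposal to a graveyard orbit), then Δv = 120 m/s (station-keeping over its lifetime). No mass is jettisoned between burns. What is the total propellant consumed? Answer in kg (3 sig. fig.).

total propellant consumed ≈ 117 kg

v_e = Isp · g₀ = 225 × 9.81 = 2207.2 m/s.
After the first burn: m = 739 × exp(−260/2207.2) = 739 × 0.88888 = 656.882 kg.
After the second burn: m = 656.882 × exp(−120/2207.2) = 656.882 × 0.94709 = 622.126 kg.
Total propellant = m₀ − m_final = 739 − 622.126 = 116.874 kg.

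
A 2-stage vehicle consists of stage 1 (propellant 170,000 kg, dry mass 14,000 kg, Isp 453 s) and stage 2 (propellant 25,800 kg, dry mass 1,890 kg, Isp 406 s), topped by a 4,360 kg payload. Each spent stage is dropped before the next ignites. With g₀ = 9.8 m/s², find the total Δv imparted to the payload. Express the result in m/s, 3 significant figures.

Δv ≈ 13400 m/s

Ignition mass of stage 1 = 170,000+14,000 + 25,800+1,890 + 4,360 = 216,050 kg.
Stage 1: m₀ = 216,050 kg, m_f = 216,050 − 170,000 = 46,050 kg; Δv = 453×9.8×ln(4.692) = 4439.4×1.5458 ≈ 6862 m/s.
Stage 2: m₀ = 32,050 kg, m_f = 32,050 − 25,800 = 6,250 kg; Δv = 406×9.8×ln(5.128) = 3978.8×1.6347 ≈ 6504 m/s.
Total Δv = 6862 + 6504 = 13366 m/s.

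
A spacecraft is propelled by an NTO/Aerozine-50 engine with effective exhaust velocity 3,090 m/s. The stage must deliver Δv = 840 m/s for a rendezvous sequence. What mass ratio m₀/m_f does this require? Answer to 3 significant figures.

mass ratio ≈ 1.31

From the ideal rocket equation, m₀/m_f = exp(Δv / v_e) = exp(840 / 3090.0) = exp(0.2718) = 1.3124.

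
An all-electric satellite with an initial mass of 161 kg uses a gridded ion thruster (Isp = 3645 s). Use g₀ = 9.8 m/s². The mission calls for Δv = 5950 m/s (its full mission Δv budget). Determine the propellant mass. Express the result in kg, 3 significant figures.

v_e = Isp · g₀ = 3645 × 9.8 = 35721.0 m/s.
m₀/m_f = exp(Δv / v_e) = exp(5950 / 35721.0) = exp(0.1666) = 1.1812.
m_f = 161 / 1.1812 = 136.302 kg, so propellant = m₀ − m_f = 161 − 136.302 = 24.698 kg.

propellant mass ≈ 24.7 kg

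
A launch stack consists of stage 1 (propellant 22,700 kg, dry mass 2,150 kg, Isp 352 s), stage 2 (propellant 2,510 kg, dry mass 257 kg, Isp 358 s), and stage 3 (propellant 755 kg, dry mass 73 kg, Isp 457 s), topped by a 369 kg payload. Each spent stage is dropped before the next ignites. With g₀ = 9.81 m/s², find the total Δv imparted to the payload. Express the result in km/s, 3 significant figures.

Δv ≈ 13.3 km/s

Ignition mass of stage 1 = 22,700+2,150 + 2,510+257 + 755+73 + 369 = 28,814 kg.
Stage 1: m₀ = 28,814 kg, m_f = 28,814 − 22,700 = 6,114 kg; Δv = 352×9.81×ln(4.713) = 3453.1×1.5503 ≈ 5353 m/s.
Stage 2: m₀ = 3,964 kg, m_f = 3,964 − 2,510 = 1,454 kg; Δv = 358×9.81×ln(2.726) = 3512.0×1.0029 ≈ 3522 m/s.
Stage 3: m₀ = 1,197 kg, m_f = 1,197 − 755 = 442 kg; Δv = 457×9.81×ln(2.708) = 4483.2×0.9963 ≈ 4466 m/s.
Total Δv = 5353 + 3522 + 4466 = 13341 m/s.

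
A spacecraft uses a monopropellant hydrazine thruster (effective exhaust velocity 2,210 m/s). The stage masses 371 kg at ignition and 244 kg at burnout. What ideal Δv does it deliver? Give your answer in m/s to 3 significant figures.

Rocket equation: Δv = v_e · ln(m₀/m_f) = 2210.0 × ln(1.52) = 2210.0 × 0.4190 ≈ 926.1 m/s.

Δv ≈ 926 m/s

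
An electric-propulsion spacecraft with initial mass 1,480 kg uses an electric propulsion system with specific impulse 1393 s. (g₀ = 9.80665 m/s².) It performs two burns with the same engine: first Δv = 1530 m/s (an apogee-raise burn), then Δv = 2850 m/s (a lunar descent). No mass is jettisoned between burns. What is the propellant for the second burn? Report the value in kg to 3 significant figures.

v_e = Isp · g₀ = 1393 × 9.80665 = 13660.7 m/s.
After the first burn: m = 1480 × exp(−1530/13660.7) = 1480 × 0.89404 = 1,323.18 kg.
After the second burn: m = 1,323.18 × exp(−2850/13660.7) = 1,323.18 × 0.81170 = 1,074.03 kg.
Second-burn propellant = 1,323.18 − 1,074.03 = 249.15 kg.

propellant for the second burn ≈ 249 kg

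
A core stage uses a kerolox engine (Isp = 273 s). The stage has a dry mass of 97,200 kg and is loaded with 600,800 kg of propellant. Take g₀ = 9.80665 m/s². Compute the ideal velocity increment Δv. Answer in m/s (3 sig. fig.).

Δv ≈ 5280 m/s

v_e = Isp · g₀ = 273 × 9.80665 = 2677.2 m/s.
m₀ = m_dry + m_prop = 97,200 + 600,800 = 698,000 kg.
From the ideal rocket equation, Δv = v_e · ln(m₀/m_f) = 2677.2 × ln(7.181) = 2677.2 × 1.9714 ≈ 5278.0 m/s.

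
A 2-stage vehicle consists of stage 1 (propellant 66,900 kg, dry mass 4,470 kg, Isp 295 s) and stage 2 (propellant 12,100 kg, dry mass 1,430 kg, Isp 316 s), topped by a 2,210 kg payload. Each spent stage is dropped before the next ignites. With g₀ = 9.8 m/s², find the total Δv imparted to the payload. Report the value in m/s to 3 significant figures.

Ignition mass of stage 1 = 66,900+4,470 + 12,100+1,430 + 2,210 = 87,110 kg.
Stage 1: m₀ = 87,110 kg, m_f = 87,110 − 66,900 = 20,210 kg; Δv = 295×9.8×ln(4.31) = 2891.0×1.4610 ≈ 4224 m/s.
Stage 2: m₀ = 15,740 kg, m_f = 15,740 − 12,100 = 3,640 kg; Δv = 316×9.8×ln(4.324) = 3096.8×1.4642 ≈ 4534 m/s.
Total Δv = 4224 + 4534 = 8758 m/s.

Δv ≈ 8760 m/s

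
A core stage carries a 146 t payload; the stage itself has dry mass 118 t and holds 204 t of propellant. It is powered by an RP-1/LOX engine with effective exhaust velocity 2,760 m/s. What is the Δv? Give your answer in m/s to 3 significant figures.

m₀ = payload + dry + propellant = 146 + 118 + 204 = 468 t.
m_f = payload + dry = 146 + 118 = 264 t.
Δv = v_e · ln(m₀/m_f) = 2760.0 × ln(1.773) = 2760.0 × 0.5725 ≈ 1580.2 m/s.

Δv ≈ 1580 m/s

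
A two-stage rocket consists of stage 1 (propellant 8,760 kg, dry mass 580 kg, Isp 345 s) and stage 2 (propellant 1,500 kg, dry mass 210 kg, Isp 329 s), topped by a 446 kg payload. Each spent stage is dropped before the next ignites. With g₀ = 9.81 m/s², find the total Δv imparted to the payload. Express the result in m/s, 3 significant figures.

Δv ≈ 8700 m/s

Ignition mass of stage 1 = 8,760+580 + 1,500+210 + 446 = 11,496 kg.
Stage 1: m₀ = 11,496 kg, m_f = 11,496 − 8,760 = 2,736 kg; Δv = 345×9.81×ln(4.202) = 3384.5×1.4355 ≈ 4858 m/s.
Stage 2: m₀ = 2,156 kg, m_f = 2,156 − 1,500 = 656 kg; Δv = 329×9.81×ln(3.287) = 3227.5×1.1898 ≈ 3840 m/s.
Total Δv = 4858 + 3840 = 8698 m/s.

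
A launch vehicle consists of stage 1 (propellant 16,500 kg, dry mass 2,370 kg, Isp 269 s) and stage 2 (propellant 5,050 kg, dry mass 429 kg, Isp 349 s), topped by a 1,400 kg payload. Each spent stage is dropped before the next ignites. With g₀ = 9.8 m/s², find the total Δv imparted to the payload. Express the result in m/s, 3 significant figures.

Ignition mass of stage 1 = 16,500+2,370 + 5,050+429 + 1,400 = 25,749 kg.
Stage 1: m₀ = 25,749 kg, m_f = 25,749 − 16,500 = 9,249 kg; Δv = 269×9.8×ln(2.784) = 2636.2×1.0239 ≈ 2699 m/s.
Stage 2: m₀ = 6,879 kg, m_f = 6,879 − 5,050 = 1,829 kg; Δv = 349×9.8×ln(3.761) = 3420.2×1.3247 ≈ 4531 m/s.
Total Δv = 2699 + 4531 = 7230 m/s.

Δv ≈ 7230 m/s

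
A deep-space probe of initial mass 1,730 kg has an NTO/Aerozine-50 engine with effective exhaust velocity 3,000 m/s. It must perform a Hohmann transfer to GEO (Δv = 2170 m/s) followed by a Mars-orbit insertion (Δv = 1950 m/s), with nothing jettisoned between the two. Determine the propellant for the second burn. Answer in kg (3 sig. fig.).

propellant for the second burn ≈ 401 kg

After the first burn: m = 1730 × exp(−2170/3000.0) = 1730 × 0.48513 = 839.275 kg.
After the second burn: m = 839.275 × exp(−1950/3000.0) = 839.275 × 0.52205 = 438.144 kg.
Second-burn propellant = 839.275 − 438.144 = 401.131 kg.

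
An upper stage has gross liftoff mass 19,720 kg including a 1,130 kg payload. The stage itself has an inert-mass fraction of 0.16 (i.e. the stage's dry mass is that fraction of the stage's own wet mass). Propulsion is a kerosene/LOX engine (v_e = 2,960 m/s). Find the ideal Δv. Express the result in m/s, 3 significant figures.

Stage wet mass = m₀ − payload = 19,720 − 1,130 = 18,590 kg.
Stage dry mass = ε × stage wet mass = 0.16 × 18,590 = 2,974.4 kg.
Burnout mass m_f = stage dry + payload = 2,974.4 + 1,130 = 4,104.4 kg.
Rocket equation: Δv = v_e · ln(19,720/4,104.4) = 2960.0 × ln(4.805) = 2960.0 × 1.5696 ≈ 4646 m/s.

Δv ≈ 4650 m/s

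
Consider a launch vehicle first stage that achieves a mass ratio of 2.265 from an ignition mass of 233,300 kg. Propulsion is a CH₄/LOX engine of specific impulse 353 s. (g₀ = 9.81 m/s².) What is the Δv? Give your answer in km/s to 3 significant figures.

Δv ≈ 2.83 km/s

v_e = Isp · g₀ = 353 × 9.81 = 3462.9 m/s.
From the ideal rocket equation, Δv = v_e · ln(2.265) = 3462.9 × 0.8176 ≈ 2831.2 m/s.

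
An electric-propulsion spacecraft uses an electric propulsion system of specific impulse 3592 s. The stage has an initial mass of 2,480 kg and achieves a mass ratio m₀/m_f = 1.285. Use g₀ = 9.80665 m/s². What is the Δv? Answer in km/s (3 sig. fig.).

Δv ≈ 8.83 km/s

v_e = Isp · g₀ = 3592 × 9.80665 = 35225.5 m/s.
Δv = v_e · ln(1.285) = 35225.5 × 0.2508 ≈ 8833.1 m/s.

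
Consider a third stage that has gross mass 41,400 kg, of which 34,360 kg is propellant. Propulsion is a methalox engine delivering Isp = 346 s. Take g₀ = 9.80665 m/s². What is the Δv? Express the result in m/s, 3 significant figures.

v_e = Isp · g₀ = 346 × 9.80665 = 3393.1 m/s.
m_f = m₀ − m_prop = 41,400 − 34,360 = 7,040 kg.
Δv = v_e · ln(m₀/m_f) = 3393.1 × ln(5.881) = 3393.1 × 1.7717 ≈ 6011.5 m/s.

Δv ≈ 6010 m/s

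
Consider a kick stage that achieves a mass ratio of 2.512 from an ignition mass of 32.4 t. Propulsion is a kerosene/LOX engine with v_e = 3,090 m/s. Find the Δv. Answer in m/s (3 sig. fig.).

From the ideal rocket equation, Δv = v_e · ln(2.512) = 3090.0 × 0.9211 ≈ 2846.1 m/s.

Δv ≈ 2850 m/s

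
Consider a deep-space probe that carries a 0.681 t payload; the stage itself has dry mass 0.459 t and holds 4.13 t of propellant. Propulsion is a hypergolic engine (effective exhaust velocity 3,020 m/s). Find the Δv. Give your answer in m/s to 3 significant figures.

Δv ≈ 4620 m/s

m₀ = payload + dry + propellant = 0.681 + 0.459 + 4.13 = 5.27 t.
m_f = payload + dry = 0.681 + 0.459 = 1.14 t.
Δv = v_e · ln(m₀/m_f) = 3020.0 × ln(4.623) = 3020.0 × 1.5310 ≈ 4623.6 m/s.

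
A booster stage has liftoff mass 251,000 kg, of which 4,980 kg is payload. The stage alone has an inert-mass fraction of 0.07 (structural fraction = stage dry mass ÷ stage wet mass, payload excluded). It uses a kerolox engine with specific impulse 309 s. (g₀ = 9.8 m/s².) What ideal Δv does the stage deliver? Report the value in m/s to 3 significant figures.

Δv ≈ 7340 m/s

Stage wet mass = m₀ − payload = 251,000 − 4,980 = 246,020 kg.
Stage dry mass = ε × stage wet mass = 0.07 × 246,020 = 17,221.4 kg.
Burnout mass m_f = stage dry + payload = 17,221.4 + 4,980 = 22,201.4 kg.
v_e = Isp · g₀ = 309 × 9.8 = 3028.2 m/s.
Rocket equation: Δv = v_e · ln(251,000/22,201.4) = 3028.2 × ln(11.31) = 3028.2 × 2.4253 ≈ 7344 m/s.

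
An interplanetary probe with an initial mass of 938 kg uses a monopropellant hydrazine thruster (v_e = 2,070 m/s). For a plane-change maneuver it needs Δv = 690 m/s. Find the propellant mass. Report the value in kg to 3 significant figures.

propellant mass ≈ 266 kg

m₀/m_f = exp(Δv / v_e) = exp(690 / 2070.0) = exp(0.3333) = 1.3956.
m_f = 938 / 1.3956 = 672.112 kg, so propellant = m₀ − m_f = 938 − 672.112 = 265.888 kg.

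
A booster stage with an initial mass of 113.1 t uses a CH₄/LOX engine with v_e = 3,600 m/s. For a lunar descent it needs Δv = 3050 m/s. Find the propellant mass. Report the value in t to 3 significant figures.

m₀/m_f = exp(Δv / v_e) = exp(3050 / 3600.0) = exp(0.8472) = 2.3332.
m_f = 113.1 / 2.3332 = 48.4742 t, so propellant = m₀ − m_f = 113.1 − 48.4742 = 64.6258 t.

propellant mass ≈ 64.6 t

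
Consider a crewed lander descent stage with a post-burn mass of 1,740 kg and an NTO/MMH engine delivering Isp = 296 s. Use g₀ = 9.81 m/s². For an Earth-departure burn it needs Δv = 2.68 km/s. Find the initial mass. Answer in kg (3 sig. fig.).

initial mass ≈ 4380 kg

v_e = Isp · g₀ = 296 × 9.81 = 2903.8 m/s.
m₀/m_f = exp(Δv / v_e) = exp(2680 / 2903.8) = exp(0.9229) = 2.5167.
m₀ = m_f × 2.5167 = 1,740 × 2.5167 = 4,379.06 kg.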